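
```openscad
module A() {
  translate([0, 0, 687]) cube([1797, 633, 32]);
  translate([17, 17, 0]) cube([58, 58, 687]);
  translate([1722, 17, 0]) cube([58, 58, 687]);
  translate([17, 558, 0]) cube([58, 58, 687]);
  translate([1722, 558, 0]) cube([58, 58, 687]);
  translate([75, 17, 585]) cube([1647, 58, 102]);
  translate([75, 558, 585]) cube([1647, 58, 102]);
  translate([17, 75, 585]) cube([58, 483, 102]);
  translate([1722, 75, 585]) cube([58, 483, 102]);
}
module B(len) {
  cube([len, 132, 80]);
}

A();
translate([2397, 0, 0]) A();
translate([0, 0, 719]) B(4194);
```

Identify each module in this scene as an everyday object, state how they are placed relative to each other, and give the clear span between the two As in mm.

Second table starts at x = 2397; first ends at x = 1797; clear span = 2397 − 1797 = 600 mm.

A is a table. B is a beam. A beam spans the tops of two tables. The clear span between the two tables is 600 mm.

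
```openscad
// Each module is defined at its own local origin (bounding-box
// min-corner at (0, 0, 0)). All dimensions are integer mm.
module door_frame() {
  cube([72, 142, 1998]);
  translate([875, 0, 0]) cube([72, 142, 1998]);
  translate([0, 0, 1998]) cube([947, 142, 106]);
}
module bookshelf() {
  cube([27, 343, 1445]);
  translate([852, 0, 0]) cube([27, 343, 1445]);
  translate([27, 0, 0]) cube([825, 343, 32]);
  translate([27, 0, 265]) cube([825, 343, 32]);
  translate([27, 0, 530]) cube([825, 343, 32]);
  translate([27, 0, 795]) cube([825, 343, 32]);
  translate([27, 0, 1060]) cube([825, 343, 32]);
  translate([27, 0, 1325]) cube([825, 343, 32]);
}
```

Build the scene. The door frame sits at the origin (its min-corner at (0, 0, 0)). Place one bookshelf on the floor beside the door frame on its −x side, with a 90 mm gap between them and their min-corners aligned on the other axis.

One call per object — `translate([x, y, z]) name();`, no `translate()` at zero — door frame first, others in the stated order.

door_frame();
translate([-969, 0, 0]) bookshelf();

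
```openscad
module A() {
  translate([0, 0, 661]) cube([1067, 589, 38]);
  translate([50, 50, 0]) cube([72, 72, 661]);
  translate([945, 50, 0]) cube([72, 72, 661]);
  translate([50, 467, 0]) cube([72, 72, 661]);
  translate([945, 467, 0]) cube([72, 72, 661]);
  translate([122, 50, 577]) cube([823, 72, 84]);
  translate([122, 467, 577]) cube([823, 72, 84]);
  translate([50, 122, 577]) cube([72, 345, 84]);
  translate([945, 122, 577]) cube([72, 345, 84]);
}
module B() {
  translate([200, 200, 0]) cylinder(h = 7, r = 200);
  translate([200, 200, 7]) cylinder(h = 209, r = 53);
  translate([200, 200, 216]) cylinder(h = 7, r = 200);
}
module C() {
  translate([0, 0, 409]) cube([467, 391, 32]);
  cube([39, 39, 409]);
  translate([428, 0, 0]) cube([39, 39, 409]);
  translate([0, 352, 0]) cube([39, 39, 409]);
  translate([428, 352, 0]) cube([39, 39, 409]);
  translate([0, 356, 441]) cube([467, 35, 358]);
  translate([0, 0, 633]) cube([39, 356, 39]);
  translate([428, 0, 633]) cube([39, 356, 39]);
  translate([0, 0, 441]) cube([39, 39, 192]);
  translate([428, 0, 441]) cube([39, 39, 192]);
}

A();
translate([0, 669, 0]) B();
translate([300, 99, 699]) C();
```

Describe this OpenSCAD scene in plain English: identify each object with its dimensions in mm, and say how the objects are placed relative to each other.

A is a table: top 1067 mm (x) × 589 mm (y), 38 mm thick, upper face at z = 699 mm, on four 72×72 mm square legs, each inset 50 mm from the nearest pair of top edges, running from z = 0 to the bottom of the top. Four apron rails, 72 mm thick and 84 mm tall, run between adjacent legs with their top edges flush with the underside of the top and their outer faces flush with the legs' outer faces.

B is a spool: two coaxial disc flanges of radius 200 mm and thickness 7 mm, joined by a core cylinder of radius 53 mm and height 209 mm. The lower flange rests on z = 0 and the three cylinders share a vertical axis.

C is a chair. The seat is a 467×391×32 mm slab with its top at z = 441 mm, on four 39×39 mm corner legs (flush with the seat edges, standing on z = 0). A flat backrest 35 mm thick, 358 mm tall, spans the full seat width and rises from the seat top along its +y edge, rear face flush with the rear of the seat. Two armrests of 39×39 mm section run along each side from the seat's front edge to the front of the backrest, top faces 231 mm above the seat top and outer faces flush with the seat's x-edges; a 39×39 mm post under the front of each armrest stands on the seat at the front corner.

The spool is on the floor beside the table on its +y side. The chair is on top of the table, centred.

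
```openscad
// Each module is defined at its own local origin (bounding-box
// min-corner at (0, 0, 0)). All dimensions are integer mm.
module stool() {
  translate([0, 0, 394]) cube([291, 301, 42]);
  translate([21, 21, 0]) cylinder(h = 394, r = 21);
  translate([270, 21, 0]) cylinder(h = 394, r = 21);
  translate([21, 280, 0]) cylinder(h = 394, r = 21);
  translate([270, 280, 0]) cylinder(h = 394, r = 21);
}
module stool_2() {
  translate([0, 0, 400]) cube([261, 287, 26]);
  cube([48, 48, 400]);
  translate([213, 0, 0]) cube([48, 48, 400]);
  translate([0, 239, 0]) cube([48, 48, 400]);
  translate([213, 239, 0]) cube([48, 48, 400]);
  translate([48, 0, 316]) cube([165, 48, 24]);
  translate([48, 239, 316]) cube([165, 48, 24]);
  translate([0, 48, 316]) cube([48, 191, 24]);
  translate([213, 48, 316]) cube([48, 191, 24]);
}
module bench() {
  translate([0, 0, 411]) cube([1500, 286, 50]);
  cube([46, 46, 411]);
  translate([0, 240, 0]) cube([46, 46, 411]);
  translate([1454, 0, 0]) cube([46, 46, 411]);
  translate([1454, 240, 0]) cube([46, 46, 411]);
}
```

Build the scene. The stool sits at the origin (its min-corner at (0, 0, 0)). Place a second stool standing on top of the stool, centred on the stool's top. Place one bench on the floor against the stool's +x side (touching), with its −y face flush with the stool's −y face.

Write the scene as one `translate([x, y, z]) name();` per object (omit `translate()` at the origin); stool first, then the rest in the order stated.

stool();
translate([15, 7, 436]) stool_2();
translate([291, 0, 0]) bench();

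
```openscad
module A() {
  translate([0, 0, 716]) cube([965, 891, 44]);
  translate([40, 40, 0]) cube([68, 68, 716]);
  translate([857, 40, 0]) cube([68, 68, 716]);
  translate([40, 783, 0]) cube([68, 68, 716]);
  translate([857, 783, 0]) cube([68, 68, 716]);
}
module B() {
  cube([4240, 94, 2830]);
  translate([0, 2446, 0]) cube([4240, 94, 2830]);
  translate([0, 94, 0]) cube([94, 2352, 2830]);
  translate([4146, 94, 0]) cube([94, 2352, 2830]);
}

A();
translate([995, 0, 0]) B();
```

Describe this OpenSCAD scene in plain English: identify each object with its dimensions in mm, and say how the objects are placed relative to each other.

A is a table with a 965×891 mm rectangular top, 44 mm thick, top surface at z = 760 mm, supported by four 68×68 mm square legs, each inset 40 mm from the nearest pair of top edges, running from the floor.

B is the wall frame of a small rectangular building: four walls, each 2830 mm tall and 94 mm thick, enclosing a footprint 4240 mm (x) by 2540 mm (y) outside-to-outside, with no floor or roof. The front and back walls (the −y and +y sides) span the full width; the two side walls fit between them.

The house frame is on the floor beside the table on its +x side.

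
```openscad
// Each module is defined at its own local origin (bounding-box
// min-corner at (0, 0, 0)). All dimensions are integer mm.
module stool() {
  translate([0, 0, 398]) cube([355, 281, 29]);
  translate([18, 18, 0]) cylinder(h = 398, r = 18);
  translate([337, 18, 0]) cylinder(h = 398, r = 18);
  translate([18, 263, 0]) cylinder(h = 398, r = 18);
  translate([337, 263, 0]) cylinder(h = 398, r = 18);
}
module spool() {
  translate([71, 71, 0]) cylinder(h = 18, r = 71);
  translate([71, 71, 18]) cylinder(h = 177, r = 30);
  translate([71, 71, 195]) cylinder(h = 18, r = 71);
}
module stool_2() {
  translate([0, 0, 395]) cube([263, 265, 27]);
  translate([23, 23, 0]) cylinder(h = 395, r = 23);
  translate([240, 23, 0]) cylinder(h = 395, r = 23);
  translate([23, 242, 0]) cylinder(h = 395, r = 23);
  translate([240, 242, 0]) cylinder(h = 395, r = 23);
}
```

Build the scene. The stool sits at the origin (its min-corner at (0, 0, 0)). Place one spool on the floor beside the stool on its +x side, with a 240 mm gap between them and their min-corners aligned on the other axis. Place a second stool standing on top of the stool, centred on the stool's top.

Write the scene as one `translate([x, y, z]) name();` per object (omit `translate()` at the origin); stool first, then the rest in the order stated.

stool();
translate([595, 0, 0]) spool();
translate([46, 8, 427]) stool_2();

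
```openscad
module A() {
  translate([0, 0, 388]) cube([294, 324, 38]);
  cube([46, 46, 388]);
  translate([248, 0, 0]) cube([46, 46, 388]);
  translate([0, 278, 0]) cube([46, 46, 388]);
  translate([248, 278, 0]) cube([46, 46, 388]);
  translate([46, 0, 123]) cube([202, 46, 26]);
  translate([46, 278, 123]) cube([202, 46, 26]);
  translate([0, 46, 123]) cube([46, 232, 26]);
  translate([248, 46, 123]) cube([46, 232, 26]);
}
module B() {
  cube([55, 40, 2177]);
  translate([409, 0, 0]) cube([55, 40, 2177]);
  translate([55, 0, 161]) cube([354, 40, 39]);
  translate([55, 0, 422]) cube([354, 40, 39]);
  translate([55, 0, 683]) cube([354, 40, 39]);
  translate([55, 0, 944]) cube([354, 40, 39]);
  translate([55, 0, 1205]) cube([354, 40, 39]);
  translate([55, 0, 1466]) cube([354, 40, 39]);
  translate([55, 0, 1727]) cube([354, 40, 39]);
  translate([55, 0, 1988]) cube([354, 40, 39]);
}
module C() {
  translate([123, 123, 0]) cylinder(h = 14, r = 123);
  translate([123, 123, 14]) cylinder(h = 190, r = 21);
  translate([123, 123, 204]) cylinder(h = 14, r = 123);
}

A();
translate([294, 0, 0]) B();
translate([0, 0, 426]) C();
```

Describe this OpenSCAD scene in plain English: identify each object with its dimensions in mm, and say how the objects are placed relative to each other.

A is a four-legged stool. The seat is 294×324 mm, 38 mm thick, top at z = 426 mm. It stands on four square legs, each 46×46 mm in cross-section, from z = 0 to the seat underside, each flush with a corner of the seat. Four stretchers, 46 mm wide and 26 mm tall, connect adjacent legs with their undersides at z = 123 mm, each running between the inner faces of the legs it joins and aligned with the legs' outer faces on the other axis.

B is a straight ladder. Two 55×40 mm vertical rails, 2177 mm tall, stand 464 mm apart (outside-to-outside) with their front faces coplanar on the −y side. 8 rungs, each 40 mm deep and 39 mm tall, span between the inner faces of the rails, front faces flush with the rails. The lowest rung's underside is at z = 161 mm and rungs are spaced 261 mm apart (underside to underside).

C is a spool: two coaxial disc flanges of radius 123 mm and thickness 14 mm, joined by a core cylinder of radius 21 mm and height 190 mm. The lower flange rests on z = 0 and the three cylinders share a vertical axis.

The ladder is against the stool's +x side, with their −y faces flush. The spool is on top of the stool.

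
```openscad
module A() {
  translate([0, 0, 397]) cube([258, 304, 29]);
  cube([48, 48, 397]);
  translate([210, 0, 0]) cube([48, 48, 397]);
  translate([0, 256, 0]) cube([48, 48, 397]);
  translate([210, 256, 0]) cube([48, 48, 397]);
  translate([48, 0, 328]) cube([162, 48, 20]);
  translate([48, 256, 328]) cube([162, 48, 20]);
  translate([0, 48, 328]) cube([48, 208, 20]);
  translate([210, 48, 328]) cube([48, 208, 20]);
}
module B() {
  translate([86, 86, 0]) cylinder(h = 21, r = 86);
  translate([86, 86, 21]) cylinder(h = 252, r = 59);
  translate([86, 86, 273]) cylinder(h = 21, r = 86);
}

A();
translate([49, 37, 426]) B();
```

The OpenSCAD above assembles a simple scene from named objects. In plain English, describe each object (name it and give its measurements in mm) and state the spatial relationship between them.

A is a four-legged stool. The seat is 258×304 mm, 29 mm thick, top at z = 426 mm. It stands on four square legs, each 48×48 mm in cross-section, from z = 0 to the seat underside, each flush with a corner of the seat. Four stretchers, 48 mm wide and 20 mm tall, connect adjacent legs with their undersides at z = 328 mm, each running between the inner faces of the legs it joins and aligned with the legs' outer faces on the other axis.

B is a spool: two coaxial disc flanges of radius 86 mm and thickness 21 mm, joined by a core cylinder of radius 59 mm and height 252 mm. The lower flange rests on z = 0 and the three cylinders share a vertical axis.

The spool is on top of the stool.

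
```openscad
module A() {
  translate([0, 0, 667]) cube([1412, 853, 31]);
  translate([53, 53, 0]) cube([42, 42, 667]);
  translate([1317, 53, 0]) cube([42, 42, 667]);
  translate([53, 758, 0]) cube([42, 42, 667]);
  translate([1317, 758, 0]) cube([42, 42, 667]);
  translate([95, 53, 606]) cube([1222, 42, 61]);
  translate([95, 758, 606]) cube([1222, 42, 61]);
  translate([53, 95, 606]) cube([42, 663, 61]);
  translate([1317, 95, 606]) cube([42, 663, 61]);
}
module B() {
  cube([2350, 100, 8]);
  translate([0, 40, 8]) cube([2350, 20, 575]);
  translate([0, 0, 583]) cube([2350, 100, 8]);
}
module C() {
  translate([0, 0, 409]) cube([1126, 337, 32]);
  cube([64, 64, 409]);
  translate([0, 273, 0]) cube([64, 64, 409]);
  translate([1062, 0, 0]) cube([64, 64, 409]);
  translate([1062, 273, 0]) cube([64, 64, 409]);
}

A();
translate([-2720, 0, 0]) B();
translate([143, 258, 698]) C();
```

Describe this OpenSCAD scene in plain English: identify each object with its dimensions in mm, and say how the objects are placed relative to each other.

A is a table: top 1412 mm (x) × 853 mm (y), 31 mm thick, upper face at z = 698 mm, on four 42×42 mm square legs, each inset 53 mm from the nearest pair of top edges, running from z = 0 to the bottom of the top. Four apron rails, 42 mm thick and 61 mm tall, run between adjacent legs with their top edges flush with the underside of the top and their outer faces flush with the legs' outer faces.

B is an I-beam lying along x, 2350 mm long. Overall section height 591 mm. Two flanges 100 mm wide (y) and 8 mm thick, one on the floor and one at the top; a web 20 mm thick runs between them, centred on the flange width.

C is a long wooden bench with a 1126 mm (x) × 337 mm (y) seat, 32 mm thick, its top surface 441 mm above the floor. Four 64 mm square legs at the seat corners, flush with the edges, run from z = 0 to the seat underside.

The I-beam is on the floor beside the table on its −x side. The bench is on top of the table, centred.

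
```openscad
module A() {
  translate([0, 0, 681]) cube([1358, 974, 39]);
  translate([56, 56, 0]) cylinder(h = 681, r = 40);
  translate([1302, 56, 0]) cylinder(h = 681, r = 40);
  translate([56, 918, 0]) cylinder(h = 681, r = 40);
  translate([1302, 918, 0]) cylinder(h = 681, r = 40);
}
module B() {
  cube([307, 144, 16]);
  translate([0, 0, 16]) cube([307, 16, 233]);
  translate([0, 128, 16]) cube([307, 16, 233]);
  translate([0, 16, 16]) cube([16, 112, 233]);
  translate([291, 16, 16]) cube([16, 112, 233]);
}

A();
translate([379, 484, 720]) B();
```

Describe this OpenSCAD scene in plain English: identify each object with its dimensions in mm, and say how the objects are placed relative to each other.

A is a table with a 1358×974 mm rectangular top, 39 mm thick, top surface at z = 720 mm, supported by four round legs of 80 mm diameter, each leg's bounding box inset 16 mm from the nearest pair of top edges, running from the floor.

B is an open-topped rectangular box: outside dimensions 307×144×249 mm, with a uniform wall and base thickness of 16 mm. The base is a full 307×144 slab on the floor; four walls sit on top of the base. The front and back walls (the −y and +y sides) span the full width; the two side walls fit between them.

The open box is on top of the table.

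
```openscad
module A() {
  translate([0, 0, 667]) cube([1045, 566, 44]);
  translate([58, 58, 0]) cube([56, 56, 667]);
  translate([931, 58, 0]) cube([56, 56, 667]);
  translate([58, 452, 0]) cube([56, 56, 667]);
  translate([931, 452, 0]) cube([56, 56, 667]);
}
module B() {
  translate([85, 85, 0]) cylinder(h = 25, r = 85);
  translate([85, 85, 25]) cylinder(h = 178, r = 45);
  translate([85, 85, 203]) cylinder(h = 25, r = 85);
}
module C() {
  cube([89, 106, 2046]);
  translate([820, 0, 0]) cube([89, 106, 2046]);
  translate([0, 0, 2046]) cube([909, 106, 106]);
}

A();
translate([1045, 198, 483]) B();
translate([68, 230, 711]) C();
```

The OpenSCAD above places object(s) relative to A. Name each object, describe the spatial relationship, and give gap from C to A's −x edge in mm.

The door frame's min-x is at 68; the table's min-x is 0; gap = 68 mm.

A is a table. B is a spool. C is a door frame. The spool is beside the table with their tops flush at z = 711. The door frame is on top of the table, centred. The gap from the door frame to the table's −x edge is 68 mm.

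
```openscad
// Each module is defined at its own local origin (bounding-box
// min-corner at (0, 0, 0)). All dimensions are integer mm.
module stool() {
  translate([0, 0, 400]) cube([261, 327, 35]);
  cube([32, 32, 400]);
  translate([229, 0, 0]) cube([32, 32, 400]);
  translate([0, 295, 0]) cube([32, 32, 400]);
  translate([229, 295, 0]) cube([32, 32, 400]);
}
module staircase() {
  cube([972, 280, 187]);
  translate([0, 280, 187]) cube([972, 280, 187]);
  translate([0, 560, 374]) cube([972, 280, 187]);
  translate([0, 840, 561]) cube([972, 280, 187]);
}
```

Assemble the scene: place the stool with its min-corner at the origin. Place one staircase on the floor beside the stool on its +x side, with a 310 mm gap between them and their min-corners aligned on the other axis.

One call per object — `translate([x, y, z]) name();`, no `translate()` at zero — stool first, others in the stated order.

stool();
translate([571, 0, 0]) staircase();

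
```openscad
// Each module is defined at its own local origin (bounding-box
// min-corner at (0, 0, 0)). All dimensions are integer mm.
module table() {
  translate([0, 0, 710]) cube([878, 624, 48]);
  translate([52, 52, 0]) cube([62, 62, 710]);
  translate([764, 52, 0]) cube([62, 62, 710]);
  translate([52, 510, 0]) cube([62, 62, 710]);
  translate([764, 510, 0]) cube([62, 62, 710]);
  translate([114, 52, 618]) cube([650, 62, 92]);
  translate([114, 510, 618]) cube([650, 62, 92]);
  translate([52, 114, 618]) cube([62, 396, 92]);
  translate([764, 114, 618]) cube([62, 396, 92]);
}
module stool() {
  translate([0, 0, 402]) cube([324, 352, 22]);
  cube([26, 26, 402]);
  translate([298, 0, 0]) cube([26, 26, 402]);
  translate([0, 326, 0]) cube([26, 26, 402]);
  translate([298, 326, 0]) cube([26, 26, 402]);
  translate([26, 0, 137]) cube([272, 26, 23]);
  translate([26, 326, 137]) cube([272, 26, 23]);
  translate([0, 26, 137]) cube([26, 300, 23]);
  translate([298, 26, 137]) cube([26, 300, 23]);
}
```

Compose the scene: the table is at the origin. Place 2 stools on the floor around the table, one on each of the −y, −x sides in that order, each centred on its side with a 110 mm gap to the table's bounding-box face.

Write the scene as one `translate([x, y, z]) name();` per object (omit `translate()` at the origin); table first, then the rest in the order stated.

table();
translate([277, -462, 0]) stool();
translate([-434, 136, 0]) stool();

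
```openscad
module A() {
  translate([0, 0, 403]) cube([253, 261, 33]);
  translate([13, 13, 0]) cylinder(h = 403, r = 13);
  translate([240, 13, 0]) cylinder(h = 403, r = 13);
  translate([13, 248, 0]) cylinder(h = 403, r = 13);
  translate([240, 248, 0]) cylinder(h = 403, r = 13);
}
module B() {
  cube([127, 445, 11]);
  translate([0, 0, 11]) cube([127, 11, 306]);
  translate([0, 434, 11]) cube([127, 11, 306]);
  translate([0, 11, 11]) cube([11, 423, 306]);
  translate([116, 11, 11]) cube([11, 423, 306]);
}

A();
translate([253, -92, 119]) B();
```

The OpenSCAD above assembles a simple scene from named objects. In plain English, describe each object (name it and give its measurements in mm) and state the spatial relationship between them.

A is a four-legged stool. The seat is 253×261 mm, 33 mm thick, top at z = 436 mm. It stands on four round legs, each 26 mm in diameter, from z = 0 to the seat underside, each leg's axis is inset half a diameter from the nearest pair of seat edges (so the leg's bounding box is flush with the corner).

B is an open-topped rectangular box: outside dimensions 127×445×317 mm, with a uniform wall and base thickness of 11 mm. The base is a full 127×445 slab on the floor; four walls sit on top of the base. The front and back walls (the −y and +y sides) span the full width; the two side walls fit between them.

The open box is beside the stool with their tops flush at z = 436.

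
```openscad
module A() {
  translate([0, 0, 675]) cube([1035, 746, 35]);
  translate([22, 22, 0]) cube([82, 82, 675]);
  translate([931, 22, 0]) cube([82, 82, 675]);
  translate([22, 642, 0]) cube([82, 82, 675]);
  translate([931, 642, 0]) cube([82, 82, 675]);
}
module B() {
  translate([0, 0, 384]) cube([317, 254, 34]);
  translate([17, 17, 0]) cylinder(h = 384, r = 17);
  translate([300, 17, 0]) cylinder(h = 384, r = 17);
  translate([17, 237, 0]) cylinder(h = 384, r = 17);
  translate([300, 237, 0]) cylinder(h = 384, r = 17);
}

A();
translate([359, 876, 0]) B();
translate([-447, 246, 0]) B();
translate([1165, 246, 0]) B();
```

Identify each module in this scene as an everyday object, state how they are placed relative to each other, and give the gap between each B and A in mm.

Each stool's nearest face is 130 mm from the table's bounding box.

A is a table. B is a stool. Three stools sit around the table at the +y, −x, +x sides. The gap between each stool and the table is 130 mm.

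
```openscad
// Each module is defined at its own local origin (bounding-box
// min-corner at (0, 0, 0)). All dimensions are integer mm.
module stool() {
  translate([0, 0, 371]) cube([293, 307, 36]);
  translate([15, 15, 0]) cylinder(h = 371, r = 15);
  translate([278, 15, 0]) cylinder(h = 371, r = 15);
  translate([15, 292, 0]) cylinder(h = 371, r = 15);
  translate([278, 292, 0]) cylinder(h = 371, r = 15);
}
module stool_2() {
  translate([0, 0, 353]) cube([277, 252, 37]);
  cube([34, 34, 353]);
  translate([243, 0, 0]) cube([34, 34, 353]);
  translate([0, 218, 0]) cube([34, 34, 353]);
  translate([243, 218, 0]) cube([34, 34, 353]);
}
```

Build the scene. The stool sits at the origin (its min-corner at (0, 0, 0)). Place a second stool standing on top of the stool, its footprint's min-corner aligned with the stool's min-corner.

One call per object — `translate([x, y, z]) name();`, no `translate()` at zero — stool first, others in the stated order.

stool();
translate([0, 0, 407]) stool_2();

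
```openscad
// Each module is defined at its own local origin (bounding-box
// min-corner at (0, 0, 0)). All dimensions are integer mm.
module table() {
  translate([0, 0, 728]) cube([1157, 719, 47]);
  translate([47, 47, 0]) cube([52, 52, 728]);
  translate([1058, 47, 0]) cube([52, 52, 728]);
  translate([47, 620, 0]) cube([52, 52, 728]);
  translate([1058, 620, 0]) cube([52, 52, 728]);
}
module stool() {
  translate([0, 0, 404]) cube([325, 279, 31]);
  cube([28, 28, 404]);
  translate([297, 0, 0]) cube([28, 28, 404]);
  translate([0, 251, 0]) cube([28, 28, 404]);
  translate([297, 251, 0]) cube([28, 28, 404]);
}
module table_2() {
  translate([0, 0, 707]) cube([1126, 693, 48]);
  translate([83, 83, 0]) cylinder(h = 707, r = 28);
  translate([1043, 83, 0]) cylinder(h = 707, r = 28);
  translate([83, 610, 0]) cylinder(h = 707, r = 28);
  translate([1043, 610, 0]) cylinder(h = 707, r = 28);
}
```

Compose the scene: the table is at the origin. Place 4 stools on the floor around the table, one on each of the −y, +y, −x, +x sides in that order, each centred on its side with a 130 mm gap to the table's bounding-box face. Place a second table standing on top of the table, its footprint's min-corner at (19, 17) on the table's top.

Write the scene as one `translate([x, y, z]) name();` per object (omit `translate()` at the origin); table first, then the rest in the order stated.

table();
translate([416, -409, 0]) stool();
translate([416, 849, 0]) stool();
translate([-455, 220, 0]) stool();
translate([1287, 220, 0]) stool();
translate([19, 17, 775]) table_2();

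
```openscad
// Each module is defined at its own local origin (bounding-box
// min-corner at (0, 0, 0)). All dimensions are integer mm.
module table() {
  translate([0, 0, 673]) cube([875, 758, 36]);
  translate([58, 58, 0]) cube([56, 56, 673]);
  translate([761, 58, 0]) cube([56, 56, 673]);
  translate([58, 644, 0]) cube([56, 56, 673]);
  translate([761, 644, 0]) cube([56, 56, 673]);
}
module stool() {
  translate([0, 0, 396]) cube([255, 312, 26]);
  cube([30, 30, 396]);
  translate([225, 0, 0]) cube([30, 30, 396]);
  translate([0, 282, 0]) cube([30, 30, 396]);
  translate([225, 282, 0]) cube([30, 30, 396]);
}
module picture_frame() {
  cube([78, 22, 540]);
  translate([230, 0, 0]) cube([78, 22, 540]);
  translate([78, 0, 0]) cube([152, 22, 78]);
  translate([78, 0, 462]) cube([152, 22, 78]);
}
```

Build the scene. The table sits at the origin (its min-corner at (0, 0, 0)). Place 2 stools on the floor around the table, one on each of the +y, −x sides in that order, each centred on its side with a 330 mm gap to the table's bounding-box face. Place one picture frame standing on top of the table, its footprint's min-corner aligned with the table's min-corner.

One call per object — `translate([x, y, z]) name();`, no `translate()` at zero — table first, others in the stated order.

table();
translate([310, 1088, 0]) stool();
translate([-585, 223, 0]) stool();
translate([0, 0, 709]) picture_frame();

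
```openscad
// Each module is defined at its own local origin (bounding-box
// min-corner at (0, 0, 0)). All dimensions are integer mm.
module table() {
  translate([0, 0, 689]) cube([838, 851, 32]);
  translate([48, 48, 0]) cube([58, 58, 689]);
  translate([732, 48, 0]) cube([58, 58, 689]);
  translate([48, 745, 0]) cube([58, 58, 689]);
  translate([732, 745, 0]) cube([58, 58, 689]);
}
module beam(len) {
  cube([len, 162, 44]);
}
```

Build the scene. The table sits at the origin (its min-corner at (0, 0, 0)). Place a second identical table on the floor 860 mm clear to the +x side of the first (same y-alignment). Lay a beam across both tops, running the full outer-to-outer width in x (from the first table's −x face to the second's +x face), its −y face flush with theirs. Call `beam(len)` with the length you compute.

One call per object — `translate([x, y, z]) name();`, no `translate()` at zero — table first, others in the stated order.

table();
translate([1698, 0, 0]) table();
translate([0, 0, 721]) beam(2536);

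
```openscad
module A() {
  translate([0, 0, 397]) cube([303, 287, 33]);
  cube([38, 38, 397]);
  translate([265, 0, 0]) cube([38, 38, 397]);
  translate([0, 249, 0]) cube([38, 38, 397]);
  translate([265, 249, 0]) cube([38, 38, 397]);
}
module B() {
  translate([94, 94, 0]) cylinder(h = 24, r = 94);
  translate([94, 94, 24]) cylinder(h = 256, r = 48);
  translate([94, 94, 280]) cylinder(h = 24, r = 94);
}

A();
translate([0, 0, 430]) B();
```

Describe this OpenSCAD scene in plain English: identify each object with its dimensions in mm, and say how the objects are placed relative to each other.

A is a simple wooden stool: a rectangular seat 303 mm (x) by 287 mm (y), 33 mm thick, top face at z = 430 mm, on four square legs, each 38×38 mm in cross-section. The legs rest on z = 0, each flush with a corner of the seat.

B is a spool: two coaxial disc flanges of radius 94 mm and thickness 24 mm, joined by a core cylinder of radius 48 mm and height 256 mm. The lower flange rests on z = 0 and the three cylinders share a vertical axis.

The spool is on top of the stool.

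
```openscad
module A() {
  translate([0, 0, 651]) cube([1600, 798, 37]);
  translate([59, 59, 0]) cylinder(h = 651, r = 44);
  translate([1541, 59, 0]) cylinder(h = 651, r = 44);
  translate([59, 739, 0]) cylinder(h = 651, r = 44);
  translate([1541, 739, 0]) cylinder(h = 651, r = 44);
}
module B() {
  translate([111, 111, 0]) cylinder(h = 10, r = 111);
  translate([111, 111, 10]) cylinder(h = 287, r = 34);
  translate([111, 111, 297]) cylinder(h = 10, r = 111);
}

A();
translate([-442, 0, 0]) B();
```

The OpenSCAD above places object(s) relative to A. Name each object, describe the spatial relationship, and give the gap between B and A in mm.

A is a table. B is a spool. The spool is on the floor beside the table on its −x side. The gap between the spool and the table is 220 mm.

The spool's nearest face is 220 mm from the table's −x face.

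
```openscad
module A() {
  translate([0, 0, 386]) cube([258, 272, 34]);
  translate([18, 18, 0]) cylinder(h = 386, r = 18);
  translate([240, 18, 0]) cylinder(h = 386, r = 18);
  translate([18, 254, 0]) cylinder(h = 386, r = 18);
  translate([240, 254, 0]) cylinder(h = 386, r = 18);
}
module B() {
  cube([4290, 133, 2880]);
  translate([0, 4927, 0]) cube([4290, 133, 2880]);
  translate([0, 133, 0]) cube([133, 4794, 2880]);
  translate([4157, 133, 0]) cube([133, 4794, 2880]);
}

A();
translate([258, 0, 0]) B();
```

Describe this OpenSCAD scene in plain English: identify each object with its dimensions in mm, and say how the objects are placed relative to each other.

A is a four-legged stool. The seat is a 258×272×34 mm slab whose top surface is at z = 420 mm; four round legs, each 36 mm in diameter, run from the floor (z = 0) to the underside of the seat, each leg's axis is inset half a diameter from the nearest pair of seat edges (so the leg's bounding box is flush with the corner).

B is the wall frame of a small rectangular building: four walls, each 2880 mm tall and 133 mm thick, enclosing a footprint 4290 mm (x) by 5060 mm (y) outside-to-outside, with no floor or roof. The front and back walls (the −y and +y sides) span the full width; the two side walls fit between them.

The house frame is against the stool's +x side, with their −y faces flush.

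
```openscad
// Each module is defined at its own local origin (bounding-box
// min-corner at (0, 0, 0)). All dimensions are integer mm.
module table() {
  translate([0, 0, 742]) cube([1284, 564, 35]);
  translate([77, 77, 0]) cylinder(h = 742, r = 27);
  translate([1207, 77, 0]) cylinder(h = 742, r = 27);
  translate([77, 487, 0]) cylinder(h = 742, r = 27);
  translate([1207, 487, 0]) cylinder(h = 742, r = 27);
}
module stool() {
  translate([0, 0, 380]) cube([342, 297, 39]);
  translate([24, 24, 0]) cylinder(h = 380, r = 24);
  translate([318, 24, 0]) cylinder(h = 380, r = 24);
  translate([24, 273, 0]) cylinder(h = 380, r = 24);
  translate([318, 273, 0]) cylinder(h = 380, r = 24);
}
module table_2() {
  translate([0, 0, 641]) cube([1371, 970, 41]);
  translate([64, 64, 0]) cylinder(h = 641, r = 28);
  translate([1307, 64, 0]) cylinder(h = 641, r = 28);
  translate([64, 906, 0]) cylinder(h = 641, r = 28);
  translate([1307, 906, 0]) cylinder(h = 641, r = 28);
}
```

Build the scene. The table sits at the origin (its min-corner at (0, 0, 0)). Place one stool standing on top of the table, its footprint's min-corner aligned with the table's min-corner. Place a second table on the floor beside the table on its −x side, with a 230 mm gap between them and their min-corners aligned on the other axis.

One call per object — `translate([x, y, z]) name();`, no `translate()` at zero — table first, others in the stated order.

table();
translate([0, 0, 777]) stool();
translate([-1601, 0, 0]) table_2();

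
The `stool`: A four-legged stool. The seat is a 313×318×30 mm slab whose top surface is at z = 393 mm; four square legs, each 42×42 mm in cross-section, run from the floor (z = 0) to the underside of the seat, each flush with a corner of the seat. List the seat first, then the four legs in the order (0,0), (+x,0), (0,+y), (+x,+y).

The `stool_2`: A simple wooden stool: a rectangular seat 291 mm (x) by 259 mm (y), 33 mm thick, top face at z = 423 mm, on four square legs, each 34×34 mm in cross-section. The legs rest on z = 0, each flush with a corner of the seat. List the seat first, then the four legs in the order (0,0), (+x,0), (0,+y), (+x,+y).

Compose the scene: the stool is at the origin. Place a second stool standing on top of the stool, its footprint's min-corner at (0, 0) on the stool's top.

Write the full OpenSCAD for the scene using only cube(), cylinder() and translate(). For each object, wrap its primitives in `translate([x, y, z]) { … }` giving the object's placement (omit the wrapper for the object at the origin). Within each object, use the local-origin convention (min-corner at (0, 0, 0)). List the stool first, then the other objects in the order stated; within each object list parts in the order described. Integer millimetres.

translate([0, 0, 363]) cube([313, 318, 30]);
cube([42, 42, 363]);
translate([271, 0, 0]) cube([42, 42, 363]);
translate([0, 276, 0]) cube([42, 42, 363]);
translate([271, 276, 0]) cube([42, 42, 363]);
translate([0, 0, 393]) {
  translate([0, 0, 390]) cube([291, 259, 33]);
  cube([34, 34, 390]);
  translate([257, 0, 0]) cube([34, 34, 390]);
  translate([0, 225, 0]) cube([34, 34, 390]);
  translate([257, 225, 0]) cube([34, 34, 390]);
}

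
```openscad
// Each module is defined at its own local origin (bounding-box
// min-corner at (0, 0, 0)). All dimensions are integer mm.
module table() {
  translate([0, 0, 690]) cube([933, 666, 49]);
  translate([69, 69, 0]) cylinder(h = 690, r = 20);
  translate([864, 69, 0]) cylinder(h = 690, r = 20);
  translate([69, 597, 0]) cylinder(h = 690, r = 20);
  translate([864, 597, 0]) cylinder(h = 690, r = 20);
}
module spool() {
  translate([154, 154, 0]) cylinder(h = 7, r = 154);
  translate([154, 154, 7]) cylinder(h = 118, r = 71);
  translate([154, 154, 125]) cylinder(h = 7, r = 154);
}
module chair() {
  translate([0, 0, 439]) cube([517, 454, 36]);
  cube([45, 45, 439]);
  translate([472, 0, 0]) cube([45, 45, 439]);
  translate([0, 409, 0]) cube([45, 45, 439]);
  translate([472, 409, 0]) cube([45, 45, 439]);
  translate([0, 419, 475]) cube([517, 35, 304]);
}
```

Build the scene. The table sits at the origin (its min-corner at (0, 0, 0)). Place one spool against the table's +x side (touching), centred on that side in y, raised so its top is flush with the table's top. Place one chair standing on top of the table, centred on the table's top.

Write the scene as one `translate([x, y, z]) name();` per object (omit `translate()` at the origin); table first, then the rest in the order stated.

table();
translate([933, 179, 607]) spool();
translate([208, 106, 739]) chair();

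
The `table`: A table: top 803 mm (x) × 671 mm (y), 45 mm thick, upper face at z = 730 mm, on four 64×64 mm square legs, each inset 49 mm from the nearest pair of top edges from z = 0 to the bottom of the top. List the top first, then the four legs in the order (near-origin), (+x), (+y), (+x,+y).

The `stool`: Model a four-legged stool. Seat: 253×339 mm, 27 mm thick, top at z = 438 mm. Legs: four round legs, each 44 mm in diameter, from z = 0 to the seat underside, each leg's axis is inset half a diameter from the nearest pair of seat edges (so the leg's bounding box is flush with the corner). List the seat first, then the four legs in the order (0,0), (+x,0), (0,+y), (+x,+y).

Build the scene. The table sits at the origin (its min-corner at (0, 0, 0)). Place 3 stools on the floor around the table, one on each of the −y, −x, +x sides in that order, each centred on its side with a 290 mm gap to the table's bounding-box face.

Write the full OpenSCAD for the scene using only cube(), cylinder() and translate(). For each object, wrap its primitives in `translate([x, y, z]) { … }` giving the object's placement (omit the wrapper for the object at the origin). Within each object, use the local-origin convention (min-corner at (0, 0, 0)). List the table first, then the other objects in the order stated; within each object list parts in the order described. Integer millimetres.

translate([0, 0, 685]) cube([803, 671, 45]);
translate([49, 49, 0]) cube([64, 64, 685]);
translate([690, 49, 0]) cube([64, 64, 685]);
translate([49, 558, 0]) cube([64, 64, 685]);
translate([690, 558, 0]) cube([64, 64, 685]);
translate([275, -629, 0]) {
  translate([0, 0, 411]) cube([253, 339, 27]);
  translate([22, 22, 0]) cylinder(h = 411, r = 22);
  translate([231, 22, 0]) cylinder(h = 411, r = 22);
  translate([22, 317, 0]) cylinder(h = 411, r = 22);
  translate([231, 317, 0]) cylinder(h = 411, r = 22);
}
translate([-543, 166, 0]) {
  translate([0, 0, 411]) cube([253, 339, 27]);
  translate([22, 22, 0]) cylinder(h = 411, r = 22);
  translate([231, 22, 0]) cylinder(h = 411, r = 22);
  translate([22, 317, 0]) cylinder(h = 411, r = 22);
  translate([231, 317, 0]) cylinder(h = 411, r = 22);
}
translate([1093, 166, 0]) {
  translate([0, 0, 411]) cube([253, 339, 27]);
  translate([22, 22, 0]) cylinder(h = 411, r = 22);
  translate([231, 22, 0]) cylinder(h = 411, r = 22);
  translate([22, 317, 0]) cylinder(h = 411, r = 22);
  translate([231, 317, 0]) cylinder(h = 411, r = 22);
}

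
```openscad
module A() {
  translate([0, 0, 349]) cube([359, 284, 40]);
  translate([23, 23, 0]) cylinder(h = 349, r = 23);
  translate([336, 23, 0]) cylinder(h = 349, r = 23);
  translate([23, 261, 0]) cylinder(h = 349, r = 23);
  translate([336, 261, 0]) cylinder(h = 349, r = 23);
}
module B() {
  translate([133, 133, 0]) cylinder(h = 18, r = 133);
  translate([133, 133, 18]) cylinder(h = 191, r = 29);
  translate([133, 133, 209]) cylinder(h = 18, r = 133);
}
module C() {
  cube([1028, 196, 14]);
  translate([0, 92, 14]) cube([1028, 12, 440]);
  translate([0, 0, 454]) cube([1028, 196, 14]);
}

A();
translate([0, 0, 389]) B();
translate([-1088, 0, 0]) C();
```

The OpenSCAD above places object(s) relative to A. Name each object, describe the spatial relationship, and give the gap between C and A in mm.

A is a stool. B is a spool. C is an I-beam. The spool is on top of the stool. The I-beam is on the floor beside the stool on its −x side. The gap between the I-beam and the stool is 60 mm.

The I-beam's nearest face is 60 mm from the stool's −x face.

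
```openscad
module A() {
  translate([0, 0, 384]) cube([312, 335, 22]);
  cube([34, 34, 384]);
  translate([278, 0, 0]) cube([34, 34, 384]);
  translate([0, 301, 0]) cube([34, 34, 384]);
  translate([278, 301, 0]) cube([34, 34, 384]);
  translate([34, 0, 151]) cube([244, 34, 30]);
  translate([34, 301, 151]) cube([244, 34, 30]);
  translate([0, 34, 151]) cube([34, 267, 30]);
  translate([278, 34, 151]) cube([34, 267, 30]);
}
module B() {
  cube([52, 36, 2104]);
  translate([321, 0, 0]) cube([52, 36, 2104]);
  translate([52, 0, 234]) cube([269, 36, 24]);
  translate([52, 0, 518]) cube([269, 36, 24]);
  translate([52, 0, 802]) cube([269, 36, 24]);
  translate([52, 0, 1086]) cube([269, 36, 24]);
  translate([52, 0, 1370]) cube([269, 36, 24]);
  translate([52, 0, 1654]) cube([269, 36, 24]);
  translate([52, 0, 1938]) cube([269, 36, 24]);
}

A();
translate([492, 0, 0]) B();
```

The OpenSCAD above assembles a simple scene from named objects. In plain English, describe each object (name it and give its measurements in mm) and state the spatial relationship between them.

A is a simple wooden stool: a rectangular seat 312 mm (x) by 335 mm (y), 22 mm thick, top face at z = 406 mm, on four square legs, each 34×34 mm in cross-section. The legs rest on z = 0, each flush with a corner of the seat. Four stretchers, 34 mm wide and 30 mm tall, connect adjacent legs with their undersides at z = 151 mm, each running between the inner faces of the legs it joins and aligned with the legs' outer faces on the other axis.

B is a wooden ladder with two side rails of 52×36 mm section and 2104 mm height, set 373 mm apart overall. Between them run 7 rectangular rungs (36 mm deep, 24 mm thick), front faces flush with the rails' −y face. The bottom of the first rung is 234 mm above the floor and each subsequent rung is 284 mm higher than the one below.

The ladder is on the floor beside the stool on its +x side.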